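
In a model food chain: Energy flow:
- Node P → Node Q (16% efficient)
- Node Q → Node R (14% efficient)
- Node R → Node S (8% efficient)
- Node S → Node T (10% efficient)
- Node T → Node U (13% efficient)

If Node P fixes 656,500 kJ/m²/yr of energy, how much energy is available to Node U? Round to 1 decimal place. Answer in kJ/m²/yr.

15.3 kJ/m²/yr

Node Q: 656500 × 0.16 = 105040 kJ/m²/yr
Node R: 105040 × 0.14 = 14705.6 kJ/m²/yr
Node S: 14705.6 × 0.08 = 1176.448 kJ/m²/yr
Node T: 1176.448 × 0.1 = 117.6448 kJ/m²/yr
Node U: 117.6448 × 0.13 = 15.293824 kJ/m²/yr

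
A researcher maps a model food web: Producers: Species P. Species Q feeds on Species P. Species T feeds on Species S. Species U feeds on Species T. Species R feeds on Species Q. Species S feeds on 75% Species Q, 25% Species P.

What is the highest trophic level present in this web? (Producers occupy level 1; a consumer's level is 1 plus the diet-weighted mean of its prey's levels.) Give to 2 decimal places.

Species Q: 1 + 1 = 2
Species R: 1 + 2 = 3
Species S: 1 + (0.75×2 + 0.25×1) = 2.75
Species T: 1 + 2.75 = 3.75
Species U: 1 + 3.75 = 4.75

4.75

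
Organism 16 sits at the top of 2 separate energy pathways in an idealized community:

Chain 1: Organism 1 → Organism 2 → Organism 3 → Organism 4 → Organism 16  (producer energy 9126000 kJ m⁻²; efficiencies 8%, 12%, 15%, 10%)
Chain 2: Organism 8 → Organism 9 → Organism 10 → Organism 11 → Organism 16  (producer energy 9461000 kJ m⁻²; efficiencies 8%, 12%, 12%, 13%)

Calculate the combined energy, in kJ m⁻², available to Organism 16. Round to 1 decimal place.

2731.0 kJ m⁻²

Chain 1: 9126000 × 0.08 × 0.12 × 0.15 × 0.1 = 1314.144 kJ m⁻²
Chain 2: 9461000 × 0.08 × 0.12 × 0.12 × 0.13 = 1416.87936 kJ m⁻²
Total at Organism 16: 1314.144 + 1416.87936 = 2731.02336 kJ m⁻²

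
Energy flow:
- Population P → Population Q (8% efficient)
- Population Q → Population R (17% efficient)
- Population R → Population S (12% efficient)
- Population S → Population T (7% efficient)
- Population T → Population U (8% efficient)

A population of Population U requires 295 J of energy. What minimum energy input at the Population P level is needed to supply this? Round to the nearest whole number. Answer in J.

Cumulative transfer efficiency: 0.08 × 0.17 × 0.12 × 0.07 × 0.08 = 0.0000091392
Population P energy = 295 / 0.0000091392 = 32278536 J

32278536 J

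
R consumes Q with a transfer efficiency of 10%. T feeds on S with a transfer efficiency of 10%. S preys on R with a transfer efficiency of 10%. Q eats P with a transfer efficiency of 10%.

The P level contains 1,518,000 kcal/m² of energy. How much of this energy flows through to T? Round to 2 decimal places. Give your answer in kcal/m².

Q: 1518000 × 0.1 = 151800 kcal/m²
R: 151800 × 0.1 = 15180 kcal/m²
S: 15180 × 0.1 = 1518 kcal/m²
T: 1518 × 0.1 = 151.8 kcal/m²

151.80 kcal/m²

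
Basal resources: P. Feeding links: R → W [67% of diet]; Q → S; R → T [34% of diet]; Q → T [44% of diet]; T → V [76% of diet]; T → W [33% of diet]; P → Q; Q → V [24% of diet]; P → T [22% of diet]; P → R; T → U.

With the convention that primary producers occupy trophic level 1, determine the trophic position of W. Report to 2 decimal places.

Q: 1 + 1 = 2
R: 1 + 1 = 2
S: 1 + 2 = 3
T: 1 + (0.34×2 + 0.44×2 + 0.22×1) = 2.78
U: 1 + 2.78 = 3.78
V: 1 + (0.76×2.78 + 0.24×2) = 3.5928
W: 1 + (0.33×2.78 + 0.67×2) = 3.2574

3.26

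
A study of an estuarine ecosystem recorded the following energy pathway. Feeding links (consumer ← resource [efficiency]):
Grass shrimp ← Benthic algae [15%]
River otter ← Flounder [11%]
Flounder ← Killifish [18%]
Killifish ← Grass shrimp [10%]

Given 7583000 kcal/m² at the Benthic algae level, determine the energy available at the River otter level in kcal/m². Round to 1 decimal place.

Grass shrimp: 7583000 × 0.15 = 1137450 kcal/m²
Killifish: 1137450 × 0.1 = 113745 kcal/m²
Flounder: 113745 × 0.18 = 20474.1 kcal/m²
River otter: 20474.1 × 0.11 = 2252.151 kcal/m²

2252.2 kcal/m²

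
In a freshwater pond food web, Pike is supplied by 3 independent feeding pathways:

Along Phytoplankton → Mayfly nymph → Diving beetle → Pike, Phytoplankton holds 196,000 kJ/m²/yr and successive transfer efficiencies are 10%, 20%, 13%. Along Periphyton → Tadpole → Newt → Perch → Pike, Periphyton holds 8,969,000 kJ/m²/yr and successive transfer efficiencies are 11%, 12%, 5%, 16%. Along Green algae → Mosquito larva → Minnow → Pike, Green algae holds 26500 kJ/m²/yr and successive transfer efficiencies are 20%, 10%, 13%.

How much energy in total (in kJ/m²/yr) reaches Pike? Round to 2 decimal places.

Via Phytoplankton: 196000 × 0.1 × 0.2 × 0.13 = 509.6 kJ/m²/yr
Via Periphyton: 8969000 × 0.11 × 0.12 × 0.05 × 0.16 = 947.1264 kJ/m²/yr
Via Green algae: 26500 × 0.2 × 0.1 × 0.13 = 68.9 kJ/m²/yr
Total at Pike: 509.6 + 947.1264 + 68.9 = 1525.6264 kJ/m²/yr

1525.63 kJ/m²/yr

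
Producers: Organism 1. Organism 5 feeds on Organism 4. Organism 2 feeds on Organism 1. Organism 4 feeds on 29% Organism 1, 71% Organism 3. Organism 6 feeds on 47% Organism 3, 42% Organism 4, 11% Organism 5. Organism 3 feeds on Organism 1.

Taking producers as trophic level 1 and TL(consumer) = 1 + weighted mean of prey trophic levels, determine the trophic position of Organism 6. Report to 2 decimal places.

3.49

Organism 2: 1 + 1 = 2
Organism 3: 1 + 1 = 2
Organism 4: 1 + (0.29×1 + 0.71×2) = 2.71
Organism 5: 1 + 2.71 = 3.71
Organism 6: 1 + (0.47×2 + 0.42×2.71 + 0.11×3.71) = 3.4863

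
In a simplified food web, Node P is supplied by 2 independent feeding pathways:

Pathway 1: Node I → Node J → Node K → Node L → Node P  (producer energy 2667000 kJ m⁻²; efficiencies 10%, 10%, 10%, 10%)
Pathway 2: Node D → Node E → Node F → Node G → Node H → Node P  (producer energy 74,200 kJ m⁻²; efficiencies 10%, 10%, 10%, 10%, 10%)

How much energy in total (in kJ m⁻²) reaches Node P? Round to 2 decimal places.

Pathway 1: 2667000 × 0.1 × 0.1 × 0.1 × 0.1 = 266.7 kJ m⁻²
Pathway 2: 74200 × 0.1 × 0.1 × 0.1 × 0.1 × 0.1 = 0.742 kJ m⁻²
Total at Node P: 266.7 + 0.742 = 267.442 kJ m⁻²

267.44 kJ m⁻²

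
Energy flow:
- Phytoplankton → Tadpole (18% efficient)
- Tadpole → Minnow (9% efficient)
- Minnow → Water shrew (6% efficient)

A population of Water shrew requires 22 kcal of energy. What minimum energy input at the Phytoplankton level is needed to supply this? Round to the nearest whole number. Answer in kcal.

22634 kcal

Cumulative transfer efficiency: 0.18 × 0.09 × 0.06 = 0.000972
Phytoplankton energy = 22 / 0.000972 = 22634 kcal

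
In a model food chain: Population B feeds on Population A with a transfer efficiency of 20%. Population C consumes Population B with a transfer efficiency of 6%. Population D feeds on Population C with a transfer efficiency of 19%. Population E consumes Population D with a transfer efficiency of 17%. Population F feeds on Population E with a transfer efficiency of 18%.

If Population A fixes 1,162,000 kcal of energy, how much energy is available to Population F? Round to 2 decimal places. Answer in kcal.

Population B: 1162000 × 0.2 = 232400 kcal
Population C: 232400 × 0.06 = 13944 kcal
Population D: 13944 × 0.19 = 2649.36 kcal
Population E: 2649.36 × 0.17 = 450.3912 kcal
Population F: 450.3912 × 0.18 = 81.070416 kcal

81.07 kcal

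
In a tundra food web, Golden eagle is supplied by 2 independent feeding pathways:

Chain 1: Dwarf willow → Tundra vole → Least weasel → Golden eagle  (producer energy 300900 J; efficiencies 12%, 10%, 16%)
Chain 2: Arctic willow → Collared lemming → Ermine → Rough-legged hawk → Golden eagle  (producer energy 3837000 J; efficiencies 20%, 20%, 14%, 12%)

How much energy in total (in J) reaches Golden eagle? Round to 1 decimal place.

Chain 1: 300900 × 0.12 × 0.1 × 0.16 = 577.728 J
Chain 2: 3837000 × 0.2 × 0.2 × 0.14 × 0.12 = 2578.464 J
Total at Golden eagle: 577.728 + 2578.464 = 3156.192 J

3156.2 J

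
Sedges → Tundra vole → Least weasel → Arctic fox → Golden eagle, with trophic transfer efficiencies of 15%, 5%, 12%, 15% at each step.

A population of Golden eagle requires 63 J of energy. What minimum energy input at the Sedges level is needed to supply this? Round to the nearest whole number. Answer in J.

466667 J

Cumulative transfer efficiency: 0.15 × 0.05 × 0.12 × 0.15 = 0.000135
Sedges energy = 63 / 0.000135 = 466667 J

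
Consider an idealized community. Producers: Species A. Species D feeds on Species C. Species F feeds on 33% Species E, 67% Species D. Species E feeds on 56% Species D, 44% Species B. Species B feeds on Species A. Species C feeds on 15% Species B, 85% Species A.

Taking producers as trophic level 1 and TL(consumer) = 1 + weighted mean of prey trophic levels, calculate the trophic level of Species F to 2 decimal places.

4.31

Species B: 1 + 1 = 2
Species C: 1 + (0.15×2 + 0.85×1) = 2.15
Species D: 1 + 2.15 = 3.15
Species E: 1 + (0.56×3.15 + 0.44×2) = 3.644
Species F: 1 + (0.33×3.644 + 0.67×3.15) = 4.31302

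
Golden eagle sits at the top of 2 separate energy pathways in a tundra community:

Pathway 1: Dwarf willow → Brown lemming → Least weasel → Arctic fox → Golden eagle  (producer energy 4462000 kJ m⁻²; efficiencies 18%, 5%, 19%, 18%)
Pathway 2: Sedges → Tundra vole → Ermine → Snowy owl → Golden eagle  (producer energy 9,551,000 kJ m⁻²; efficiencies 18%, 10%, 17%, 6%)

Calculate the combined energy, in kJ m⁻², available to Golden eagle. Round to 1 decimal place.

3127.0 kJ m⁻²

Pathway 1: 4462000 × 0.18 × 0.05 × 0.19 × 0.18 = 1373.4036 kJ m⁻²
Pathway 2: 9551000 × 0.18 × 0.1 × 0.17 × 0.06 = 1753.5636 kJ m⁻²
Total at Golden eagle: 1373.4036 + 1753.5636 = 3126.9672 kJ m⁻²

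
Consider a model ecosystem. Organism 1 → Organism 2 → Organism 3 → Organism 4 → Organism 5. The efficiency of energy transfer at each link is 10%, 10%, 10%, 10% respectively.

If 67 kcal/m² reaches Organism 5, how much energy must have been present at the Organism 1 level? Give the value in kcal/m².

Cumulative transfer efficiency: 0.1 × 0.1 × 0.1 × 0.1 = 0.0001
Organism 1 energy = 67 / 0.0001 = 670000 kcal/m²

670000 kcal/m²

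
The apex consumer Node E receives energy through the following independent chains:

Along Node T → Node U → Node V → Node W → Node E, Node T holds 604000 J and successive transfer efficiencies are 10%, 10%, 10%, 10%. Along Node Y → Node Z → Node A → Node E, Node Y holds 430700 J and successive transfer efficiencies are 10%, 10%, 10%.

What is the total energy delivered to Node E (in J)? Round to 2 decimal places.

491.10 J

Via Node T: 604000 × 0.1 × 0.1 × 0.1 × 0.1 = 60.4 J
Via Node Y: 430700 × 0.1 × 0.1 × 0.1 = 430.7 J
Total at Node E: 60.4 + 430.7 = 491.1 J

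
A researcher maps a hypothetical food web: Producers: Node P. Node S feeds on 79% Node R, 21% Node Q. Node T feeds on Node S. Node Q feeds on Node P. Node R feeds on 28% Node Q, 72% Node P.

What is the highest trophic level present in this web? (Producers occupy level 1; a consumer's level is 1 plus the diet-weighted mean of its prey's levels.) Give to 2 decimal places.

4.22

Node Q: 1 + 1 = 2
Node R: 1 + (0.28×2 + 0.72×1) = 2.28
Node S: 1 + (0.79×2.28 + 0.21×2) = 3.2212
Node T: 1 + 3.2212 = 4.2212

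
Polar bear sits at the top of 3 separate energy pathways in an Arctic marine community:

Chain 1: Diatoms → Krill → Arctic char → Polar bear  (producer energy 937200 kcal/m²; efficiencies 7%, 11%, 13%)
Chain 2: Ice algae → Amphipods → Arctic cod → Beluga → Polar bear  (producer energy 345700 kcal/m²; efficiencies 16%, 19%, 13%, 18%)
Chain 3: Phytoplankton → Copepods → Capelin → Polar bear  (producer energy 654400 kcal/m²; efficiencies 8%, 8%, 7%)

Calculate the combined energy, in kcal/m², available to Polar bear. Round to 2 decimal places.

1477.23 kcal/m²

Chain 1: 937200 × 0.07 × 0.11 × 0.13 = 938.1372 kcal/m²
Chain 2: 345700 × 0.16 × 0.19 × 0.13 × 0.18 = 245.917152 kcal/m²
Chain 3: 654400 × 0.08 × 0.08 × 0.07 = 293.1712 kcal/m²
Total at Polar bear: 938.1372 + 245.917152 + 293.1712 = 1477.225552 kcal/m²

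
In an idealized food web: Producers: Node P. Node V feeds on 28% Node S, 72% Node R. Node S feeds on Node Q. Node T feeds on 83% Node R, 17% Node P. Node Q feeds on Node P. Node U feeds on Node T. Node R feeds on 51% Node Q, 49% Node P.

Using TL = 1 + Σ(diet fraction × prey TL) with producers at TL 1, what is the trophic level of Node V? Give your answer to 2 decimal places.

3.65

Node Q: 1 + 1 = 2
Node R: 1 + (0.51×2 + 0.49×1) = 2.51
Node S: 1 + 2 = 3
Node T: 1 + (0.83×2.51 + 0.17×1) = 3.2533
Node U: 1 + 3.2533 = 4.2533
Node V: 1 + (0.28×3 + 0.72×2.51) = 3.6472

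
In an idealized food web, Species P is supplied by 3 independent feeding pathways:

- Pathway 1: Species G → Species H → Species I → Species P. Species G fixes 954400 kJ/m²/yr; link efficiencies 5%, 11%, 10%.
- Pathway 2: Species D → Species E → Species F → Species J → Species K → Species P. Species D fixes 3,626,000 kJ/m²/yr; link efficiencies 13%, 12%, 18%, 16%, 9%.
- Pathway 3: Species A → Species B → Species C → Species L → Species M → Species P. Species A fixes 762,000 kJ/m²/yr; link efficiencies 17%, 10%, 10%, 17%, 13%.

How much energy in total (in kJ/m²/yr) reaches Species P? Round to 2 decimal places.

Pathway 1: 954400 × 0.05 × 0.11 × 0.1 = 524.92 kJ/m²/yr
Pathway 2: 3626000 × 0.13 × 0.12 × 0.18 × 0.16 × 0.09 = 146.6180352 kJ/m²/yr
Pathway 3: 762000 × 0.17 × 0.1 × 0.1 × 0.17 × 0.13 = 28.62834 kJ/m²/yr
Total at Species P: 524.92 + 146.6180352 + 28.62834 = 700.1663752 kJ/m²/yr

700.17 kJ/m²/yr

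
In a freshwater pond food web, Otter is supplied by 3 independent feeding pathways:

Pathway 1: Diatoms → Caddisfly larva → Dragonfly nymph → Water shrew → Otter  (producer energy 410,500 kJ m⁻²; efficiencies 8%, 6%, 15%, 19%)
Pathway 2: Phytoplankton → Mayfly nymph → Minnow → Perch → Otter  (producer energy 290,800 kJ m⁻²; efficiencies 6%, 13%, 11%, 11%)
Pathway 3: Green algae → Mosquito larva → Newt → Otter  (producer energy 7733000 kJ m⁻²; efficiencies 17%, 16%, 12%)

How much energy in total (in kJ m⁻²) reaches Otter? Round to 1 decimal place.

Pathway 1: 410500 × 0.08 × 0.06 × 0.15 × 0.19 = 56.1564 kJ m⁻²
Pathway 2: 290800 × 0.06 × 0.13 × 0.11 × 0.11 = 27.445704 kJ m⁻²
Pathway 3: 7733000 × 0.17 × 0.16 × 0.12 = 25240.512 kJ m⁻²
Total at Otter: 56.1564 + 27.445704 + 25240.512 = 25324.114104 kJ m⁻²

25324.1 kJ m⁻²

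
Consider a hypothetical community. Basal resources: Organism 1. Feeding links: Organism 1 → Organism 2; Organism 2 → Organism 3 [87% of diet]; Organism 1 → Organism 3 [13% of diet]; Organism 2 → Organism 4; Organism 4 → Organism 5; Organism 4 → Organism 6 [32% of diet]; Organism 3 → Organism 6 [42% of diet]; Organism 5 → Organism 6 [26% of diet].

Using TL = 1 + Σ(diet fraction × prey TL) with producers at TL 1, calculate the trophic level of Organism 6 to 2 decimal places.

4.21

Organism 2: 1 + 1 = 2
Organism 3: 1 + (0.87×2 + 0.13×1) = 2.87
Organism 4: 1 + 2 = 3
Organism 5: 1 + 3 = 4
Organism 6: 1 + (0.32×3 + 0.42×2.87 + 0.26×4) = 4.2054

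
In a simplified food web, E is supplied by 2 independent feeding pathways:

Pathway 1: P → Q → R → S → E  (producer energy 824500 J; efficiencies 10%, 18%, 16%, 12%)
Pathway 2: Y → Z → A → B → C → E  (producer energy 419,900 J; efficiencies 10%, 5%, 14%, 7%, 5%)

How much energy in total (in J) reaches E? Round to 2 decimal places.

Pathway 1: 824500 × 0.1 × 0.18 × 0.16 × 0.12 = 284.9472 J
Pathway 2: 419900 × 0.1 × 0.05 × 0.14 × 0.07 × 0.05 = 1.028755 J
Total at E: 284.9472 + 1.028755 = 285.975955 J

285.98 J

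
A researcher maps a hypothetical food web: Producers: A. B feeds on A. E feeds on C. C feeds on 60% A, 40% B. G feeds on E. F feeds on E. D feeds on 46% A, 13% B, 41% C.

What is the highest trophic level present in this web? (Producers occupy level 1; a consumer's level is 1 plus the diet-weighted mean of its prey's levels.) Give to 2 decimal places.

B: 1 + 1 = 2
C: 1 + (0.6×1 + 0.4×2) = 2.4
D: 1 + (0.46×1 + 0.13×2 + 0.41×2.4) = 2.704
E: 1 + 2.4 = 3.4
F: 1 + 3.4 = 4.4
G: 1 + 3.4 = 4.4

4.40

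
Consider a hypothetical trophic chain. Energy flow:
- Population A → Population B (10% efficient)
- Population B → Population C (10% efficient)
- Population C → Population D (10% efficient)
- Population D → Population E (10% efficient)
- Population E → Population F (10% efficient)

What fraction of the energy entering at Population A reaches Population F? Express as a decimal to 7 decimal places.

0.0000100

Product of link efficiencies: 0.1 × 0.1 × 0.1 × 0.1 × 0.1 = 0.00001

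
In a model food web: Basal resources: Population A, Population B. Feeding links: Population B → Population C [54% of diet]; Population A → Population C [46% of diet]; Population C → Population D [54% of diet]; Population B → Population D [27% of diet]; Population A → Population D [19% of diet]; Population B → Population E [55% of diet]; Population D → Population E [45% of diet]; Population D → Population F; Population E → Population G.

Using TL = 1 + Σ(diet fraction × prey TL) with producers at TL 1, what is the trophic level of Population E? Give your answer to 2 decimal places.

2.69

Population C: 1 + (0.54×1 + 0.46×1) = 2
Population D: 1 + (0.54×2 + 0.27×1 + 0.19×1) = 2.54
Population E: 1 + (0.55×1 + 0.45×2.54) = 2.693
Population F: 1 + 2.54 = 3.54
Population G: 1 + 2.693 = 3.693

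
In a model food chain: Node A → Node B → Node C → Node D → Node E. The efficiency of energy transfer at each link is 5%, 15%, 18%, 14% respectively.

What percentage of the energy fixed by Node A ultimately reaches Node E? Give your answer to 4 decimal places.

0.0189%

Product of link efficiencies: 0.05 × 0.15 × 0.18 × 0.14 = 0.000189
As a percentage: 0.000189 × 100 = 0.0189%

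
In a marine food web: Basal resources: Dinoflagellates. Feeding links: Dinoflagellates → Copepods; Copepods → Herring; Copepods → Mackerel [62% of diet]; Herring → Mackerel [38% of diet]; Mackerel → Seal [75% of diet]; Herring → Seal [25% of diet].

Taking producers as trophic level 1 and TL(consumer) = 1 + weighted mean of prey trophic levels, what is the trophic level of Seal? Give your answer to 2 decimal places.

Copepods: 1 + 1 = 2
Herring: 1 + 2 = 3
Mackerel: 1 + (0.62×2 + 0.38×3) = 3.38
Seal: 1 + (0.75×3.38 + 0.25×3) = 4.285

4.29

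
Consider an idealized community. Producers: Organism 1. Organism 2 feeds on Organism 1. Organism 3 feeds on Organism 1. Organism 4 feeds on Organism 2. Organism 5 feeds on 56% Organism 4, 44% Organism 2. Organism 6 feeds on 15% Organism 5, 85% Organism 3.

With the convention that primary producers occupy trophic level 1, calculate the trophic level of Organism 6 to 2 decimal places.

Organism 2: 1 + 1 = 2
Organism 3: 1 + 1 = 2
Organism 4: 1 + 2 = 3
Organism 5: 1 + (0.56×3 + 0.44×2) = 3.56
Organism 6: 1 + (0.15×3.56 + 0.85×2) = 3.234

3.23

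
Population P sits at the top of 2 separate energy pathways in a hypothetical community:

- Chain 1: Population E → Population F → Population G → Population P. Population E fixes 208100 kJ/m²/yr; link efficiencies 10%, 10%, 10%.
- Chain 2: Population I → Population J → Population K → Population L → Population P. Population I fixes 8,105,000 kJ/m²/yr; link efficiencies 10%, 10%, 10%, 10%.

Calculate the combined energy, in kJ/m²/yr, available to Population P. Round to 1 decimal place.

1018.6 kJ/m²/yr

Chain 1: 208100 × 0.1 × 0.1 × 0.1 = 208.1 kJ/m²/yr
Chain 2: 8105000 × 0.1 × 0.1 × 0.1 × 0.1 = 810.5 kJ/m²/yr
Total at Population P: 208.1 + 810.5 = 1018.6 kJ/m²/yr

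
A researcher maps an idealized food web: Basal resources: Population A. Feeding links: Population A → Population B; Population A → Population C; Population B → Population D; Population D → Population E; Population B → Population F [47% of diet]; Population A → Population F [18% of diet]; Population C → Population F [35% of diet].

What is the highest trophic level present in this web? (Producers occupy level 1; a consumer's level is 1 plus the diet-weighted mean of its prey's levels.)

4

Population B: 1 + 1 = 2
Population C: 1 + 1 = 2
Population D: 1 + 2 = 3
Population E: 1 + 3 = 4
Population F: 1 + (0.47×2 + 0.18×1 + 0.35×2) = 2.82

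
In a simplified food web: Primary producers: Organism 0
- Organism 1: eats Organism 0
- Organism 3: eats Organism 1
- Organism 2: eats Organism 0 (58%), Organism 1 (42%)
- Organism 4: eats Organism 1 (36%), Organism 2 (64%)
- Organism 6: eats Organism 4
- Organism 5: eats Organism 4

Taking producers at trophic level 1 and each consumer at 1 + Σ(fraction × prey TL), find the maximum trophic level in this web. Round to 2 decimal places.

Organism 1: 1 + 1 = 2
Organism 2: 1 + (0.58×1 + 0.42×2) = 2.42
Organism 3: 1 + 2 = 3
Organism 4: 1 + (0.36×2 + 0.64×2.42) = 3.2688
Organism 5: 1 + 3.2688 = 4.2688
Organism 6: 1 + 3.2688 = 4.2688

4.27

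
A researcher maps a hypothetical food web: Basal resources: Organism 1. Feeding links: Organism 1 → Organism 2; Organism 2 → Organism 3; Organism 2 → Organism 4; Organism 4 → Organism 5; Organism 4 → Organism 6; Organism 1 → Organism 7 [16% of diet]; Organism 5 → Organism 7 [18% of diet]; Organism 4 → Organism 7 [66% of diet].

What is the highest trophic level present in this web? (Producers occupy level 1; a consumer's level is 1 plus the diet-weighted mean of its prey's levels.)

Organism 2: 1 + 1 = 2
Organism 3: 1 + 2 = 3
Organism 4: 1 + 2 = 3
Organism 5: 1 + 3 = 4
Organism 6: 1 + 3 = 4
Organism 7: 1 + (0.16×1 + 0.18×4 + 0.66×3) = 3.86

4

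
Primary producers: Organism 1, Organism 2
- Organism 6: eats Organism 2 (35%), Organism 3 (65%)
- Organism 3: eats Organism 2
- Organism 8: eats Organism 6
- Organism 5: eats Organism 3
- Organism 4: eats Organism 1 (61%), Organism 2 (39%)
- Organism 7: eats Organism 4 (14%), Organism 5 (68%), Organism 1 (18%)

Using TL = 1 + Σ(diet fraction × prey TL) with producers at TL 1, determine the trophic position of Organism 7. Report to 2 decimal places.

Organism 3: 1 + 1 = 2
Organism 4: 1 + (0.61×1 + 0.39×1) = 2
Organism 5: 1 + 2 = 3
Organism 6: 1 + (0.35×1 + 0.65×2) = 2.65
Organism 7: 1 + (0.14×2 + 0.68×3 + 0.18×1) = 3.5
Organism 8: 1 + 2.65 = 3.65

3.50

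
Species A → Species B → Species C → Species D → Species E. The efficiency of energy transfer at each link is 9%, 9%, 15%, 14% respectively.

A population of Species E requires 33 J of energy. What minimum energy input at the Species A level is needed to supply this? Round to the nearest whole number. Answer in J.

194004 J

Cumulative transfer efficiency: 0.09 × 0.09 × 0.15 × 0.14 = 0.0001701
Species A energy = 33 / 0.0001701 = 194004 J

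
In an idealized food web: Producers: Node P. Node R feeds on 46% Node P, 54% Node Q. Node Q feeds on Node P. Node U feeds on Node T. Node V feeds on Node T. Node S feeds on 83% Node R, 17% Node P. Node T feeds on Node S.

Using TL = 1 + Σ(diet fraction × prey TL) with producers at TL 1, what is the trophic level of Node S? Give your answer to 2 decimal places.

3.28

Node Q: 1 + 1 = 2
Node R: 1 + (0.46×1 + 0.54×2) = 2.54
Node S: 1 + (0.83×2.54 + 0.17×1) = 3.2782
Node T: 1 + 3.2782 = 4.2782
Node U: 1 + 4.2782 = 5.2782
Node V: 1 + 4.2782 = 5.2782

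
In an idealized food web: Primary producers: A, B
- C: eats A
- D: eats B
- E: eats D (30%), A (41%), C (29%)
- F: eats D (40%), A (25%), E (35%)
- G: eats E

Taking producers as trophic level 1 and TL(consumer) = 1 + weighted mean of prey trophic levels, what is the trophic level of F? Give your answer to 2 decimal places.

C: 1 + 1 = 2
D: 1 + 1 = 2
E: 1 + (0.3×2 + 0.41×1 + 0.29×2) = 2.59
F: 1 + (0.4×2 + 0.25×1 + 0.35×2.59) = 2.9565
G: 1 + 2.59 = 3.59

2.96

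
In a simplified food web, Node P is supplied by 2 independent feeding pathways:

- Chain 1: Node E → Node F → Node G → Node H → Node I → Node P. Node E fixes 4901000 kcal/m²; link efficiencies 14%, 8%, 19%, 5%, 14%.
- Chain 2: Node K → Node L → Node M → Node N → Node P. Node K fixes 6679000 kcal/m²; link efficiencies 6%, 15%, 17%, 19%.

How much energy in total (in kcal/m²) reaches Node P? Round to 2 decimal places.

2014.59 kcal/m²

Chain 1: 4901000 × 0.14 × 0.08 × 0.19 × 0.05 × 0.14 = 73.005296 kcal/m²
Chain 2: 6679000 × 0.06 × 0.15 × 0.17 × 0.19 = 1941.5853 kcal/m²
Total at Node P: 73.005296 + 1941.5853 = 2014.590596 kcal/m²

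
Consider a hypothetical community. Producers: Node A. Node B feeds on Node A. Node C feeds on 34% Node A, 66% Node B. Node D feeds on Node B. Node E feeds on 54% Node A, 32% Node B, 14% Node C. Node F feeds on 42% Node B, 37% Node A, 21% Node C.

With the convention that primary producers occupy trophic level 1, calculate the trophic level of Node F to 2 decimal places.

Node B: 1 + 1 = 2
Node C: 1 + (0.34×1 + 0.66×2) = 2.66
Node D: 1 + 2 = 3
Node E: 1 + (0.54×1 + 0.32×2 + 0.14×2.66) = 2.5524
Node F: 1 + (0.42×2 + 0.37×1 + 0.21×2.66) = 2.7686

2.77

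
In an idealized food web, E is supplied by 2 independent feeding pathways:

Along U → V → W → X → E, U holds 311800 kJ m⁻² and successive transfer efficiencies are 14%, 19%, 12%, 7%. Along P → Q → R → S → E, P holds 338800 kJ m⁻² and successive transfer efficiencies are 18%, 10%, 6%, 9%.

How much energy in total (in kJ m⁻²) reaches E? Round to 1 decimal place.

102.6 kJ m⁻²

Via U: 311800 × 0.14 × 0.19 × 0.12 × 0.07 = 69.668592 kJ m⁻²
Via P: 338800 × 0.18 × 0.1 × 0.06 × 0.09 = 32.93136 kJ m⁻²
Total at E: 69.668592 + 32.93136 = 102.599952 kJ m⁻²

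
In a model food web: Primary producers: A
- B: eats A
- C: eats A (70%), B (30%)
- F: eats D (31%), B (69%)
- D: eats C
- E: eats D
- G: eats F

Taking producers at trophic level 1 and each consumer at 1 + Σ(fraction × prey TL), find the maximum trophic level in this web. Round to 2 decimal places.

B: 1 + 1 = 2
C: 1 + (0.7×1 + 0.3×2) = 2.3
D: 1 + 2.3 = 3.3
E: 1 + 3.3 = 4.3
F: 1 + (0.31×3.3 + 0.69×2) = 3.403
G: 1 + 3.403 = 4.403

4.40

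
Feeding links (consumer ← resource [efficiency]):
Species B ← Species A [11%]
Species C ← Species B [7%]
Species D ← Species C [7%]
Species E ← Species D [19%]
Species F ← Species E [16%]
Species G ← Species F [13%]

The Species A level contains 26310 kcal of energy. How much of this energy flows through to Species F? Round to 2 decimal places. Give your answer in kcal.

Species B: 26310 × 0.11 = 2894.1 kcal
Species C: 2894.1 × 0.07 = 202.587 kcal
Species D: 202.587 × 0.07 = 14.18109 kcal
Species E: 14.18109 × 0.19 = 2.6944071 kcal
Species F: 2.6944071 × 0.16 = 0.431105136 kcal

0.43 kcal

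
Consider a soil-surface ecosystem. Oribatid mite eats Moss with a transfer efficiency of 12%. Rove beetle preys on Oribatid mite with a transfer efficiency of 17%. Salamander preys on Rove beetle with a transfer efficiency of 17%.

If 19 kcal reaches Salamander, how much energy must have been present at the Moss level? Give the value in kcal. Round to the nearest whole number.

5479 kcal

Cumulative transfer efficiency: 0.12 × 0.17 × 0.17 = 0.003468
Moss energy = 19 / 0.003468 = 5479 kcal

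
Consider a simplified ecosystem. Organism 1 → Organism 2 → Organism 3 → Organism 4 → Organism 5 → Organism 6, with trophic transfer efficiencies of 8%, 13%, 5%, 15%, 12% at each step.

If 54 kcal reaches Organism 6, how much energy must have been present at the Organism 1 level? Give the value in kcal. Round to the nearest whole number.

5769231 kcal

Cumulative transfer efficiency: 0.08 × 0.13 × 0.05 × 0.15 × 0.12 = 0.00000936
Organism 1 energy = 54 / 0.00000936 = 5769231 kcal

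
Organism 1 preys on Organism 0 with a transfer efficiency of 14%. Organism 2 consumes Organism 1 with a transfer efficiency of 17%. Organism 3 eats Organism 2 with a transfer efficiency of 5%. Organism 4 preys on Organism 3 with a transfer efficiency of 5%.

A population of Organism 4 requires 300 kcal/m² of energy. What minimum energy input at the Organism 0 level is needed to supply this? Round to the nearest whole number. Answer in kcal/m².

Cumulative transfer efficiency: 0.14 × 0.17 × 0.05 × 0.05 = 0.0000595
Organism 0 energy = 300 / 0.0000595 = 5042017 kcal/m²

5042017 kcal/m²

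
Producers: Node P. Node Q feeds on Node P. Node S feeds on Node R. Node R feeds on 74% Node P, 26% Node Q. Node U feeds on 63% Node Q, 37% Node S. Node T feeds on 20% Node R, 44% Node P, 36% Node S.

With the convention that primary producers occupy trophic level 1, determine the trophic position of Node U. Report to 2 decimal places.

Node Q: 1 + 1 = 2
Node R: 1 + (0.74×1 + 0.26×2) = 2.26
Node S: 1 + 2.26 = 3.26
Node T: 1 + (0.2×2.26 + 0.44×1 + 0.36×3.26) = 3.0656
Node U: 1 + (0.63×2 + 0.37×3.26) = 3.4662

3.47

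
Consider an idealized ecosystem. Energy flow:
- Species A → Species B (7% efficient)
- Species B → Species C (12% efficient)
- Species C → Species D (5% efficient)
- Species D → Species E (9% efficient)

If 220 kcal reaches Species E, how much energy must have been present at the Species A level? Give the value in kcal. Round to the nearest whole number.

Cumulative transfer efficiency: 0.07 × 0.12 × 0.05 × 0.09 = 0.0000378
Species A energy = 220 / 0.0000378 = 5820106 kcal

5820106 kcal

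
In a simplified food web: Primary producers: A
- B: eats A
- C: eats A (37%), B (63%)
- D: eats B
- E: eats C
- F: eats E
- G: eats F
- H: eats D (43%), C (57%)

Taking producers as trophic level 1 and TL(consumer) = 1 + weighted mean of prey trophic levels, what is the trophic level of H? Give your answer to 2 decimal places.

3.79

B: 1 + 1 = 2
C: 1 + (0.37×1 + 0.63×2) = 2.63
D: 1 + 2 = 3
E: 1 + 2.63 = 3.63
F: 1 + 3.63 = 4.63
G: 1 + 4.63 = 5.63
H: 1 + (0.43×3 + 0.57×2.63) = 3.7891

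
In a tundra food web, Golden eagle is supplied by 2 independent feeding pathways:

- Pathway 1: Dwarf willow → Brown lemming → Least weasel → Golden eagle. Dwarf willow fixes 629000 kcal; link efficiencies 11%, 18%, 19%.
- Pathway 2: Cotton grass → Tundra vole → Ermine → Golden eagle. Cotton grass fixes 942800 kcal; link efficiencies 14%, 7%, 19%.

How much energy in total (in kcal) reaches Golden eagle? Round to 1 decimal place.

Pathway 1: 629000 × 0.11 × 0.18 × 0.19 = 2366.298 kcal
Pathway 2: 942800 × 0.14 × 0.07 × 0.19 = 1755.4936 kcal
Total at Golden eagle: 2366.298 + 1755.4936 = 4121.7916 kcal

4121.8 kcal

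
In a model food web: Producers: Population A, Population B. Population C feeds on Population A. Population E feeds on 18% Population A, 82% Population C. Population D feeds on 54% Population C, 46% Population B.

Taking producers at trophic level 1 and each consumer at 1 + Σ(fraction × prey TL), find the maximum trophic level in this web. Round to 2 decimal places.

2.82

Population C: 1 + 1 = 2
Population D: 1 + (0.54×2 + 0.46×1) = 2.54
Population E: 1 + (0.18×1 + 0.82×2) = 2.82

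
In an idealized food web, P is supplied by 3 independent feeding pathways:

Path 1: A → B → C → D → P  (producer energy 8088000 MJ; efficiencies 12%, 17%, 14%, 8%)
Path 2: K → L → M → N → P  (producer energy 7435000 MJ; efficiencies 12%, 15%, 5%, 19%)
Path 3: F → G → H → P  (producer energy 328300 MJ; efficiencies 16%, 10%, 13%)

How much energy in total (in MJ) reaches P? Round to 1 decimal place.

Path 1: 8088000 × 0.12 × 0.17 × 0.14 × 0.08 = 1847.94624 MJ
Path 2: 7435000 × 0.12 × 0.15 × 0.05 × 0.19 = 1271.385 MJ
Path 3: 328300 × 0.16 × 0.1 × 0.13 = 682.864 MJ
Total at P: 1847.94624 + 1271.385 + 682.864 = 3802.19524 MJ

3802.2 MJ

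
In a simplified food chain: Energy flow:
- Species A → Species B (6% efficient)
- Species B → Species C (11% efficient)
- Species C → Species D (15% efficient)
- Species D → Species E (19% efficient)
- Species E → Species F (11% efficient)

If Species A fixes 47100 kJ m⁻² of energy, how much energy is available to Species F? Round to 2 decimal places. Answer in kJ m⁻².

Species B: 47100 × 0.06 = 2826 kJ m⁻²
Species C: 2826 × 0.11 = 310.86 kJ m⁻²
Species D: 310.86 × 0.15 = 46.629 kJ m⁻²
Species E: 46.629 × 0.19 = 8.85951 kJ m⁻²
Species F: 8.85951 × 0.11 = 0.9745461 kJ m⁻²

0.97 kJ m⁻²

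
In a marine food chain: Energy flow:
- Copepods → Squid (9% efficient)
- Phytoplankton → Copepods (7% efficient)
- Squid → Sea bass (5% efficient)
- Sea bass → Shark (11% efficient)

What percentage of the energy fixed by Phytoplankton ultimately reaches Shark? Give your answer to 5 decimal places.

0.00347%

Product of link efficiencies: 0.07 × 0.09 × 0.05 × 0.11 = 0.00003465
As a percentage: 0.00003465 × 100 = 0.00347%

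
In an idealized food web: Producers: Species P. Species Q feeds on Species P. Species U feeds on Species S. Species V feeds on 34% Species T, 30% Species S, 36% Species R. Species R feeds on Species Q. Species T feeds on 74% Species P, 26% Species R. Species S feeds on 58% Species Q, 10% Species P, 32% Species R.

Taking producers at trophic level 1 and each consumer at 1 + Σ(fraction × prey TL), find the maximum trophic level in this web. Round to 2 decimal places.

Species Q: 1 + 1 = 2
Species R: 1 + 2 = 3
Species S: 1 + (0.58×2 + 0.1×1 + 0.32×3) = 3.22
Species T: 1 + (0.74×1 + 0.26×3) = 2.52
Species U: 1 + 3.22 = 4.22
Species V: 1 + (0.34×2.52 + 0.3×3.22 + 0.36×3) = 3.9028

4.22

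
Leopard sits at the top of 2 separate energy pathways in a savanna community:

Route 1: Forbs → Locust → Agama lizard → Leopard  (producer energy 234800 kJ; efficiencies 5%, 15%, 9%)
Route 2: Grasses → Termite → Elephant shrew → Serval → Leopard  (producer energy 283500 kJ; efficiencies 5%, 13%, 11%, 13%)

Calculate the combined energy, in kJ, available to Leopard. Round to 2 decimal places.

Route 1: 234800 × 0.05 × 0.15 × 0.09 = 158.49 kJ
Route 2: 283500 × 0.05 × 0.13 × 0.11 × 0.13 = 26.351325 kJ
Total at Leopard: 158.49 + 26.351325 = 184.841325 kJ

184.84 kJ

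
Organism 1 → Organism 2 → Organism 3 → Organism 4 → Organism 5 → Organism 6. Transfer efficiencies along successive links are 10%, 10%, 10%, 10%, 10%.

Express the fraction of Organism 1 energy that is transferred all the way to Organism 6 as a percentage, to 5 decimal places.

0.00100%

Product of link efficiencies: 0.1 × 0.1 × 0.1 × 0.1 × 0.1 = 0.00001
As a percentage: 0.00001 × 100 = 0.00100%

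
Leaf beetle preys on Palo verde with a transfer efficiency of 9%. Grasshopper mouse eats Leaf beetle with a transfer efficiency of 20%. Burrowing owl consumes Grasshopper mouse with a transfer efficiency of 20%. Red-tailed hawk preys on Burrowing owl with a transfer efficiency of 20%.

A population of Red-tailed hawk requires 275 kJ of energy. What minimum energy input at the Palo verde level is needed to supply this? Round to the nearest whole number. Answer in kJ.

Cumulative transfer efficiency: 0.09 × 0.2 × 0.2 × 0.2 = 0.00072
Palo verde energy = 275 / 0.00072 = 381944 kJ

381944 kJ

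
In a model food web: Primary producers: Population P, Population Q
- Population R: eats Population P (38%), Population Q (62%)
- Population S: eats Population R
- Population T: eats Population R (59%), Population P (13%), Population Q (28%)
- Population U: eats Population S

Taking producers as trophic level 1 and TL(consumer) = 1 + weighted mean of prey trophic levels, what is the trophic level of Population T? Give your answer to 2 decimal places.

Population R: 1 + (0.38×1 + 0.62×1) = 2
Population S: 1 + 2 = 3
Population T: 1 + (0.59×2 + 0.13×1 + 0.28×1) = 2.59
Population U: 1 + 3 = 4

2.59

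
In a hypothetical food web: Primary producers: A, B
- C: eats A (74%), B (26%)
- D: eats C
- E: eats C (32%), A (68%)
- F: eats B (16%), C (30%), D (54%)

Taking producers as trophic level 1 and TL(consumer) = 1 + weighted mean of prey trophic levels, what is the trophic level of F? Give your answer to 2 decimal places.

3.38

C: 1 + (0.74×1 + 0.26×1) = 2
D: 1 + 2 = 3
E: 1 + (0.32×2 + 0.68×1) = 2.32
F: 1 + (0.16×1 + 0.3×2 + 0.54×3) = 3.38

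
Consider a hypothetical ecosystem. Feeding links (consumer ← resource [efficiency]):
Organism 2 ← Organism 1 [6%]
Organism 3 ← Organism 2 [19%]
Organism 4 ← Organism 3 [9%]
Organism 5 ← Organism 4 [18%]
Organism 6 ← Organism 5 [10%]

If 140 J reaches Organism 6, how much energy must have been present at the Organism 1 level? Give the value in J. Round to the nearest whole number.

7580680 J

Cumulative transfer efficiency: 0.06 × 0.19 × 0.09 × 0.18 × 0.1 = 0.000018468
Organism 1 energy = 140 / 0.000018468 = 7580680 J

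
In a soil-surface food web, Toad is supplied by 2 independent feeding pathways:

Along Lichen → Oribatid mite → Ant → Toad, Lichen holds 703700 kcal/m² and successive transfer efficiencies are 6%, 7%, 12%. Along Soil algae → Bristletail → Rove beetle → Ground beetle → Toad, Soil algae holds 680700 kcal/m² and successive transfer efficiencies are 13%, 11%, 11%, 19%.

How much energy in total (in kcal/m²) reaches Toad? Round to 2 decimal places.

558.11 kcal/m²

Via Lichen: 703700 × 0.06 × 0.07 × 0.12 = 354.6648 kcal/m²
Via Soil algae: 680700 × 0.13 × 0.11 × 0.11 × 0.19 = 203.440809 kcal/m²
Total at Toad: 354.6648 + 203.440809 = 558.105609 kcal/m²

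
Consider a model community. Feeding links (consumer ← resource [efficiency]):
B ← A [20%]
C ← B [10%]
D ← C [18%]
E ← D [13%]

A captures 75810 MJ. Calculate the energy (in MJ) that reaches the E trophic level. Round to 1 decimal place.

35.5 MJ

B: 75810 × 0.2 = 15162 MJ
C: 15162 × 0.1 = 1516.2 MJ
D: 1516.2 × 0.18 = 272.916 MJ
E: 272.916 × 0.13 = 35.47908 MJ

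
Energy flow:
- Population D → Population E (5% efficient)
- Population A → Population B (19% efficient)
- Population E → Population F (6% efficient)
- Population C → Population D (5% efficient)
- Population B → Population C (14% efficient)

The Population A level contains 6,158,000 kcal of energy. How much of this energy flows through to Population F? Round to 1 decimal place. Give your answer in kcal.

24.6 kcal

Population B: 6158000 × 0.19 = 1170020 kcal
Population C: 1170020 × 0.14 = 163802.8 kcal
Population D: 163802.8 × 0.05 = 8190.14 kcal
Population E: 8190.14 × 0.05 = 409.507 kcal
Population F: 409.507 × 0.06 = 24.57042 kcal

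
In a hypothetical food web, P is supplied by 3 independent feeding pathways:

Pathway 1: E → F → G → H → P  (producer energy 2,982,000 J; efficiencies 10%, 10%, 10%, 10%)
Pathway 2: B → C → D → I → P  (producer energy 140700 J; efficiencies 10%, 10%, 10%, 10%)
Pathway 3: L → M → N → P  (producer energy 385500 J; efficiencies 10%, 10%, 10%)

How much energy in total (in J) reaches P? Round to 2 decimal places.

697.77 J

Pathway 1: 2982000 × 0.1 × 0.1 × 0.1 × 0.1 = 298.2 J
Pathway 2: 140700 × 0.1 × 0.1 × 0.1 × 0.1 = 14.07 J
Pathway 3: 385500 × 0.1 × 0.1 × 0.1 = 385.5 J
Total at P: 298.2 + 14.07 + 385.5 = 697.77 J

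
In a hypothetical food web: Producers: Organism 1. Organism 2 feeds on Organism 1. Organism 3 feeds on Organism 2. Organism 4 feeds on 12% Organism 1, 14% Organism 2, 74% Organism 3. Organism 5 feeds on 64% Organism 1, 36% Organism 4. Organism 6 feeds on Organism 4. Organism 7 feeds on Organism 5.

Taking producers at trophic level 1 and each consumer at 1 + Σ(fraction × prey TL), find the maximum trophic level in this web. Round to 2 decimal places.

4.62

Organism 2: 1 + 1 = 2
Organism 3: 1 + 2 = 3
Organism 4: 1 + (0.12×1 + 0.14×2 + 0.74×3) = 3.62
Organism 5: 1 + (0.64×1 + 0.36×3.62) = 2.9432
Organism 6: 1 + 3.62 = 4.62
Organism 7: 1 + 2.9432 = 3.9432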